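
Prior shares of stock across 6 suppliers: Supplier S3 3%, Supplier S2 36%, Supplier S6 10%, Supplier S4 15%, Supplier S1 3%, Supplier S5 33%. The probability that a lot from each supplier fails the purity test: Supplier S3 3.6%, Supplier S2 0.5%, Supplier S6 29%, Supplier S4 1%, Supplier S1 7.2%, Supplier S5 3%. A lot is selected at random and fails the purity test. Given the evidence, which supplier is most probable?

Compute prior × likelihood for every hypothesis:
  Supplier S3: 0.03 × 0.036 = 0.00108
  Supplier S2: 0.36 × 0.005 = 0.0018
  Supplier S6: 0.1 × 0.29 = 0.029
  Supplier S4: 0.15 × 0.01 = 0.0015
  Supplier S1: 0.03 × 0.072 = 0.00216
  Supplier S5: 0.33 × 0.03 = 0.0099
Normalizing constant = 0.04544.
Largest term belongs to Supplier S6, so Supplier S6 is most probable.

Supplier S6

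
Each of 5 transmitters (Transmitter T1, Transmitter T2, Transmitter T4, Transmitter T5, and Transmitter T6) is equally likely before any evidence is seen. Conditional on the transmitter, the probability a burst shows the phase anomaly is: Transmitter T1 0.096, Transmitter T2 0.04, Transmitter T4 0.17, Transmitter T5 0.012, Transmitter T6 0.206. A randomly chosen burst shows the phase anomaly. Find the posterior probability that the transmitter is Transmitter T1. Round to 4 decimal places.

0.1832

With a uniform prior (1/5 each), posterior ∝ likelihood:
  Transmitter T1: 0.096
  Transmitter T2: 0.04
  Transmitter T4: 0.17
  Transmitter T5: 0.012
  Transmitter T6: 0.206
Normalizing constant = 0.524.
P(Transmitter T1 | evidence) = 0.096 / 0.524 ≈ 0.1832.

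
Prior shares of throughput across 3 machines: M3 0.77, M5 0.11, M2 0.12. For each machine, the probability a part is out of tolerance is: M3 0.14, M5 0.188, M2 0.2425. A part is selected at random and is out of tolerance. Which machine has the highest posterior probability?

M3

Compute prior × likelihood for every hypothesis:
  M3: 0.77 × 0.14 = 0.1078
  M5: 0.11 × 0.188 = 0.02068
  M2: 0.12 × 0.2425 = 0.0291
Normalizing constant = 0.15758.
Largest term belongs to M3, so M3 is most probable.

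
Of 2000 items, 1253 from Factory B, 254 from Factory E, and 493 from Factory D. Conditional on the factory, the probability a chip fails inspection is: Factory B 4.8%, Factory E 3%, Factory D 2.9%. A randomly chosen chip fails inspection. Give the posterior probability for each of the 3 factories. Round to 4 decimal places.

Unnormalized posteriors (prior × likelihood):
  Factory B: 0.6265 × 0.048 = 0.030072
  Factory E: 0.127 × 0.03 = 0.00381
  Factory D: 0.2465 × 0.029 = 0.0071485
Total = 0.0410305.
P(Factory B | nonconforming) = 0.030072/0.0410305 ≈ 0.7329
P(Factory E | nonconforming) = 0.00381/0.0410305 ≈ 0.0929
P(Factory D | nonconforming) = 0.0071485/0.0410305 ≈ 0.1742
(Check: 0.7329+0.0929+0.1742 = 1.0000.)

Factory B 0.7329, Factory E 0.0929, Factory D 0.1742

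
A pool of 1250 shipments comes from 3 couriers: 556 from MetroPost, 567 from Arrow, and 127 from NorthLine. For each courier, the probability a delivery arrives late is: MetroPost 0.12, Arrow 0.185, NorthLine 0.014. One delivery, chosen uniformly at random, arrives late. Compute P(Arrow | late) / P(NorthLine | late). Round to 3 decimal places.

58.996

Unnormalized posteriors (prior × likelihood):
  MetroPost: 0.4448 × 0.12 = 0.053376
  Arrow: 0.4536 × 0.185 = 0.083916
  NorthLine: 0.1016 × 0.014 = 0.0014224
Total = 0.1387144.
The ratio is 0.083916 / 0.0014224 (the normalizer cancels) = 58.996.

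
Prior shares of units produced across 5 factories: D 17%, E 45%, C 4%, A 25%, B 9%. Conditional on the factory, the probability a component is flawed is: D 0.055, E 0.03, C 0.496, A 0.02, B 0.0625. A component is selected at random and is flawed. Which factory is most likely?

C

Unnormalized posteriors (prior × likelihood):
  D: 0.17 × 0.055 = 0.00935
  E: 0.45 × 0.03 = 0.0135
  C: 0.04 × 0.496 = 0.01984
  A: 0.25 × 0.02 = 0.005
  B: 0.09 × 0.0625 = 0.005625
Total = 0.053315.
Largest term belongs to C, so C is most probable.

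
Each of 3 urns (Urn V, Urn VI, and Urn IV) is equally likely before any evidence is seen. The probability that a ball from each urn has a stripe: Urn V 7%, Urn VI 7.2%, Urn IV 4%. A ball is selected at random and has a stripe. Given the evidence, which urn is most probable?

Since the prior is uniform, the posterior is proportional to the likelihood:
  Urn V: 0.07
  Urn VI: 0.072
  Urn IV: 0.04
Sum = 0.182.
Largest term belongs to Urn VI, so Urn VI is most probable.

Urn VI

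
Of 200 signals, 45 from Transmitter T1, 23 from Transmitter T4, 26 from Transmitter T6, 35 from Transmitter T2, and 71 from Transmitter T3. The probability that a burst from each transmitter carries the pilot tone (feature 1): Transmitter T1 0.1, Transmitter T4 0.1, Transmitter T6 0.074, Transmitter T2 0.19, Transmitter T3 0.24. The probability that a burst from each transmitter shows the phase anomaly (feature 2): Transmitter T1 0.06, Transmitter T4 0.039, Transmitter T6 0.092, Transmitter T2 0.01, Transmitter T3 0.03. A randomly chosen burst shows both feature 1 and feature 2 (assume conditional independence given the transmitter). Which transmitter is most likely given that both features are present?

Transmitter T3

Compute prior × likelihood for every hypothesis:
  Transmitter T1: 0.225 × 0.1 × 0.06 = 0.00135
  Transmitter T4: 0.115 × 0.1 × 0.039 = 0.0004485
  Transmitter T6: 0.13 × 0.074 × 0.092 = 0.00088504
  Transmitter T2: 0.175 × 0.19 × 0.01 = 0.0003325
  Transmitter T3: 0.355 × 0.24 × 0.03 = 0.002556
Total = 0.00557204.
Largest term belongs to Transmitter T3, so Transmitter T3 is most probable.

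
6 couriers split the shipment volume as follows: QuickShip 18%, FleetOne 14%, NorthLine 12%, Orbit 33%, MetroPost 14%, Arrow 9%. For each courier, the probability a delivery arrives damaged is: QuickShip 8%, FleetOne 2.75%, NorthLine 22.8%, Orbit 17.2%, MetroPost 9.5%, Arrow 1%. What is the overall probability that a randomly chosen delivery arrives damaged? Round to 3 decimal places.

0.117

By Bayes' rule, posterior ∝ prior × likelihood:
  QuickShip: 0.18 × 0.08 = 0.0144
  FleetOne: 0.14 × 0.0275 = 0.00385
  NorthLine: 0.12 × 0.228 = 0.02736
  Orbit: 0.33 × 0.172 = 0.05676
  MetroPost: 0.14 × 0.095 = 0.0133
  Arrow: 0.09 × 0.01 = 0.0009
P(damaged) = 0.0144 + 0.00385 + 0.02736 + 0.05676 + 0.0133 + 0.0009 = 0.11657 → 0.117.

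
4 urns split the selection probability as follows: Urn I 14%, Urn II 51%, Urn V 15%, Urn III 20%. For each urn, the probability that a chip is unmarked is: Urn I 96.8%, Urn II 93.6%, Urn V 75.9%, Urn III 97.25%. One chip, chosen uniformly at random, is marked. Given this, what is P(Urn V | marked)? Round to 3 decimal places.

0.459

Taking complements, P(marked | each) = Urn I 0.032, Urn II 0.064, Urn V 0.241, Urn III 0.0275.
By Bayes' rule, posterior ∝ prior × likelihood:
  Urn I: 0.14 × 0.032 = 0.00448
  Urn II: 0.51 × 0.064 = 0.03264
  Urn V: 0.15 × 0.241 = 0.03615
  Urn III: 0.2 × 0.0275 = 0.0055
Normalizing constant = 0.07877.
P(Urn V | evidence) = 0.03615 / 0.07877 ≈ 0.459.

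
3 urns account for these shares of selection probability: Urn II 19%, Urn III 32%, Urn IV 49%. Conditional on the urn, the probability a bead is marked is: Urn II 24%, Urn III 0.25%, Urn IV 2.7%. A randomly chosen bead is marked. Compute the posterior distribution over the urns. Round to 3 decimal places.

Compute prior × likelihood for every hypothesis:
  Urn II: 0.19 × 0.24 = 0.0456
  Urn III: 0.32 × 0.0025 = 0.0008
  Urn IV: 0.49 × 0.027 = 0.01323
Normalizing constant = 0.05963.
P(Urn II | marked) = 0.0456/0.05963 ≈ 0.765
P(Urn III | marked) = 0.0008/0.05963 ≈ 0.013
P(Urn IV | marked) = 0.01323/0.05963 ≈ 0.222

Urn II 0.765, Urn III 0.013, Urn IV 0.222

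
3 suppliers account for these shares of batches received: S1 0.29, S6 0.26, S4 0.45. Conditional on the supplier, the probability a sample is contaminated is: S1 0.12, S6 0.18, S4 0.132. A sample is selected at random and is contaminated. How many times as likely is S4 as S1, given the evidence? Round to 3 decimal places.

1.707

Prior × likelihood for each hypothesis:
  S1: 0.29 × 0.12 = 0.0348
  S6: 0.26 × 0.18 = 0.0468
  S4: 0.45 × 0.132 = 0.0594
Sum = 0.141.
The ratio is 0.0594 / 0.0348 (the normalizer cancels) = 1.707.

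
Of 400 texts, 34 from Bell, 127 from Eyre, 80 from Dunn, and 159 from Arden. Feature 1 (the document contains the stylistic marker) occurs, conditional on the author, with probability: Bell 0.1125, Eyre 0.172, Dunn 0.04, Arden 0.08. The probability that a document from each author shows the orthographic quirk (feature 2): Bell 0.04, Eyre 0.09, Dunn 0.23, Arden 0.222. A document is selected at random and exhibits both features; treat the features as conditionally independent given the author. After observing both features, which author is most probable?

Arden

By Bayes' rule, posterior ∝ prior × likelihood:
  Bell: 0.085 × 0.1125 × 0.04 = 0.0003825
  Eyre: 0.3175 × 0.172 × 0.09 = 0.0049149
  Dunn: 0.2 × 0.04 × 0.23 = 0.00184
  Arden: 0.3975 × 0.08 × 0.222 = 0.0070596
Total = 0.014197.
Largest term belongs to Arden, so Arden is most probable.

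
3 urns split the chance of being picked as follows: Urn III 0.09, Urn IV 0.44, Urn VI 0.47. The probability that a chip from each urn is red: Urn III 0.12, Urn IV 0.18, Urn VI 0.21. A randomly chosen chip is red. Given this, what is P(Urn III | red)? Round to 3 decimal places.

By Bayes' rule, posterior ∝ prior × likelihood:
  Urn III: 0.09 × 0.12 = 0.0108
  Urn IV: 0.44 × 0.18 = 0.0792
  Urn VI: 0.47 × 0.21 = 0.0987
Normalizing constant = 0.1887.
P(Urn III | evidence) = 0.0108 / 0.1887 ≈ 0.057.

0.057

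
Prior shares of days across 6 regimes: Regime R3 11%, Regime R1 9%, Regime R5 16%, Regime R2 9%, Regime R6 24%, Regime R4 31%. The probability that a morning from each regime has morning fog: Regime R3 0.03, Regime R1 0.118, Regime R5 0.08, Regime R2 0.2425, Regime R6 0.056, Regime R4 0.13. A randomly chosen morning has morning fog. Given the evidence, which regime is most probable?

Compute prior × likelihood for every hypothesis:
  Regime R3: 0.11 × 0.03 = 0.0033
  Regime R1: 0.09 × 0.118 = 0.01062
  Regime R5: 0.16 × 0.08 = 0.0128
  Regime R2: 0.09 × 0.2425 = 0.021825
  Regime R6: 0.24 × 0.056 = 0.01344
  Regime R4: 0.31 × 0.13 = 0.0403
Normalizing constant = 0.102285.
Largest term belongs to Regime R4, so Regime R4 is most probable.

Regime R4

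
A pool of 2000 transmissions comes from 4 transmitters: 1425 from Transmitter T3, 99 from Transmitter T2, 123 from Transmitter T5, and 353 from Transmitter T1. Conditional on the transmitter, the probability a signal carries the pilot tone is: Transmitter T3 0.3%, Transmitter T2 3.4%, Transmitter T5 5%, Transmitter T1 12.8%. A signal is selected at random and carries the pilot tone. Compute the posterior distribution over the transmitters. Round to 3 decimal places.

Transmitter T3 0.072, Transmitter T2 0.057, Transmitter T5 0.104, Transmitter T1 0.766

Compute prior × likelihood for every hypothesis:
  Transmitter T3: 0.7125 × 0.003 = 0.0021375
  Transmitter T2: 0.0495 × 0.034 = 0.001683
  Transmitter T5: 0.0615 × 0.05 = 0.003075
  Transmitter T1: 0.1765 × 0.128 = 0.022592
Normalizing constant = 0.0294875.
P(Transmitter T3 | pilot) = 0.0021375/0.0294875 ≈ 0.072
P(Transmitter T2 | pilot) = 0.001683/0.0294875 ≈ 0.057
P(Transmitter T5 | pilot) = 0.003075/0.0294875 ≈ 0.104
P(Transmitter T1 | pilot) = 0.022592/0.0294875 ≈ 0.766
(Check: 0.072+0.057+0.104+0.766 = 0.999.)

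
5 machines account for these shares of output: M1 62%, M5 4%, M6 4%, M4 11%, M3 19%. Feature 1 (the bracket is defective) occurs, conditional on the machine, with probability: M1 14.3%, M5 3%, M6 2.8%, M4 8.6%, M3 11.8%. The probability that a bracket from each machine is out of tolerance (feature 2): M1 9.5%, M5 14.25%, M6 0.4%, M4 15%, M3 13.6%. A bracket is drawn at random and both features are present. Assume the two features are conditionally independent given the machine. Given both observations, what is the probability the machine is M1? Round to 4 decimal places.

Unnormalized posteriors (prior × likelihood):
  M1: 0.62 × 0.143 × 0.095 = 0.0084227
  M5: 0.04 × 0.03 × 0.1425 = 0.000171
  M6: 0.04 × 0.028 × 0.004 = 0.00000448
  M4: 0.11 × 0.086 × 0.15 = 0.001419
  M3: 0.19 × 0.118 × 0.136 = 0.00304912
Total = 0.0130663.
P(M1 | evidence) = 0.0084227 / 0.0130663 ≈ 0.6446.

0.6446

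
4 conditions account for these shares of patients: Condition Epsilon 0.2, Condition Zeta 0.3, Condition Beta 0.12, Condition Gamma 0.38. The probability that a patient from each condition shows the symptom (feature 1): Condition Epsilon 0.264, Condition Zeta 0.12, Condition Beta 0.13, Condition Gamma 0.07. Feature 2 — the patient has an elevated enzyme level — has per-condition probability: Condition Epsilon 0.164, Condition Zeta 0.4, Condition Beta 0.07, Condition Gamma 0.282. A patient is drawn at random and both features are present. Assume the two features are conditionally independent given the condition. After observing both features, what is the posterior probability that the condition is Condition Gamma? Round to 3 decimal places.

0.237

By Bayes' rule, posterior ∝ prior × likelihood:
  Condition Epsilon: 0.2 × 0.264 × 0.164 = 0.0086592
  Condition Zeta: 0.3 × 0.12 × 0.4 = 0.0144
  Condition Beta: 0.12 × 0.13 × 0.07 = 0.001092
  Condition Gamma: 0.38 × 0.07 × 0.282 = 0.0075012
Sum = 0.0316524.
P(Condition Gamma | evidence) = 0.0075012 / 0.0316524 ≈ 0.237.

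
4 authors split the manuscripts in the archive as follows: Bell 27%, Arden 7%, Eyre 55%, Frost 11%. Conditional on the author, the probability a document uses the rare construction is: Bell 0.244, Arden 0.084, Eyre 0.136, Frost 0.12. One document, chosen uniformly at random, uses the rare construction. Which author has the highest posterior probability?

By Bayes' rule, posterior ∝ prior × likelihood:
  Bell: 0.27 × 0.244 = 0.06588
  Arden: 0.07 × 0.084 = 0.00588
  Eyre: 0.55 × 0.136 = 0.0748
  Frost: 0.11 × 0.12 = 0.0132
Normalizing constant = 0.15976.
Largest term belongs to Eyre, so Eyre is most probable.

Eyre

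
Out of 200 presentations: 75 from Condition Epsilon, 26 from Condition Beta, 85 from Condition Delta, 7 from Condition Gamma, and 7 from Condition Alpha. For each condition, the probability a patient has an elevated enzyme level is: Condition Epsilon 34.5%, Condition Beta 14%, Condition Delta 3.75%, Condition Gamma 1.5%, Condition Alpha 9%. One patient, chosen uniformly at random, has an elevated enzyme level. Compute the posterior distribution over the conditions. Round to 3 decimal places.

Condition Epsilon 0.774, Condition Beta 0.109, Condition Delta 0.095, Condition Gamma 0.003, Condition Alpha 0.019

Unnormalized posteriors (prior × likelihood):
  Condition Epsilon: 0.375 × 0.345 = 0.129375
  Condition Beta: 0.13 × 0.14 = 0.0182
  Condition Delta: 0.425 × 0.0375 = 0.0159375
  Condition Gamma: 0.035 × 0.015 = 0.000525
  Condition Alpha: 0.035 × 0.09 = 0.00315
Sum = 0.1671875.
P(Condition Epsilon | elevated) = 0.129375/0.1671875 ≈ 0.774
P(Condition Beta | elevated) = 0.0182/0.1671875 ≈ 0.109
P(Condition Delta | elevated) = 0.0159375/0.1671875 ≈ 0.095
P(Condition Gamma | elevated) = 0.000525/0.1671875 ≈ 0.003
P(Condition Alpha | elevated) = 0.00315/0.1671875 ≈ 0.019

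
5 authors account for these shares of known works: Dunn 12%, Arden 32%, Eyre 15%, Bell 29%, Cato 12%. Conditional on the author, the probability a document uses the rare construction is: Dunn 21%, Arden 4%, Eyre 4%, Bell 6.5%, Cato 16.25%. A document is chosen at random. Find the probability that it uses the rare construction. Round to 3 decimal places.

Prior × likelihood for each hypothesis:
  Dunn: 0.12 × 0.21 = 0.0252
  Arden: 0.32 × 0.04 = 0.0128
  Eyre: 0.15 × 0.04 = 0.006
  Bell: 0.29 × 0.065 = 0.01885
  Cato: 0.12 × 0.1625 = 0.0195
P(rare-form) = 0.0252 + 0.0128 + 0.006 + 0.01885 + 0.0195 = 0.08235 → 0.082.

0.082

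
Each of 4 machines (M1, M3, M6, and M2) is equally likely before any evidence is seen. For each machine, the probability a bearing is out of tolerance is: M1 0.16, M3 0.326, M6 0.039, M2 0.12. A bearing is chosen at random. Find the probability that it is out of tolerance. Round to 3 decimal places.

0.161

With a uniform prior (1/4 each), posterior ∝ likelihood:
  M1: 0.16
  M3: 0.326
  M6: 0.039
  M2: 0.12
P(oversize) = (1/4) × (0.16 + 0.326 + 0.039 + 0.12) = 0.645/4 ≈ 0.161.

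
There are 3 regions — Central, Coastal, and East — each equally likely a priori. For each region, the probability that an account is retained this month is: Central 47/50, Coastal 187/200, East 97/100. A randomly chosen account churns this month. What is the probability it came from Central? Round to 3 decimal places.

Taking complements, P(churn | each) = Central 0.06, Coastal 0.065, East 0.03.
Since the prior is uniform, the posterior is proportional to the likelihood:
  Central: 0.06
  Coastal: 0.065
  East: 0.03
Total = 0.155.
P(Central | evidence) = 0.06 / 0.155 ≈ 0.387.

0.387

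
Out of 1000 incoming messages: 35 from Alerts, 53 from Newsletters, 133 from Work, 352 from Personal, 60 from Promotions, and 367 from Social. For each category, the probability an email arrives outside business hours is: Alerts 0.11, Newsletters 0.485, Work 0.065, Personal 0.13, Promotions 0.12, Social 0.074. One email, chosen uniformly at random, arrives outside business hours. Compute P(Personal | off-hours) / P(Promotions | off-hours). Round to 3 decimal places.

6.356

Prior × likelihood for each hypothesis:
  Alerts: 0.035 × 0.11 = 0.00385
  Newsletters: 0.053 × 0.485 = 0.025705
  Work: 0.133 × 0.065 = 0.008645
  Personal: 0.352 × 0.13 = 0.04576
  Promotions: 0.06 × 0.12 = 0.0072
  Social: 0.367 × 0.074 = 0.027158
Sum = 0.118318.
The ratio is 0.04576 / 0.0072 (the normalizer cancels) = 6.356.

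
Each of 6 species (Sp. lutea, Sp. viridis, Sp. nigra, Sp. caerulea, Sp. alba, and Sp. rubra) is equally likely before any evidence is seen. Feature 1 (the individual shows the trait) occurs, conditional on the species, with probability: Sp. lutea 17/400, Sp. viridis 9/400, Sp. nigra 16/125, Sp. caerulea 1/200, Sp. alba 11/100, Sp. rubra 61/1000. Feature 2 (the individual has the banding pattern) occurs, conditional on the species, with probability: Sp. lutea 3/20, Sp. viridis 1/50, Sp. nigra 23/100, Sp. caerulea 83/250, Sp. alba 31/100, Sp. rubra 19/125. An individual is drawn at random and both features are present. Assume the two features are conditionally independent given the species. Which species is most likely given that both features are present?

Since the prior is uniform, the posterior is proportional to the likelihood:
  Sp. lutea: 0.0425 × 0.15 = 0.006375
  Sp. viridis: 0.0225 × 0.02 = 0.00045
  Sp. nigra: 0.128 × 0.23 = 0.02944
  Sp. caerulea: 0.005 × 0.332 = 0.00166
  Sp. alba: 0.11 × 0.31 = 0.0341
  Sp. rubra: 0.061 × 0.152 = 0.009272
Sum = 0.081297.
Largest term belongs to Sp. alba, so Sp. alba is most probable.

Sp. alba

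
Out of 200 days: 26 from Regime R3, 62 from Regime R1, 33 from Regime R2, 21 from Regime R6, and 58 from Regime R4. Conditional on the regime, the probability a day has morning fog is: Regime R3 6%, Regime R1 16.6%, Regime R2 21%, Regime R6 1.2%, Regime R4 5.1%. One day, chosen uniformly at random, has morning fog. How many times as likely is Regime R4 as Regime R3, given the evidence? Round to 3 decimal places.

Prior × likelihood for each hypothesis:
  Regime R3: 0.13 × 0.06 = 0.0078
  Regime R1: 0.31 × 0.166 = 0.05146
  Regime R2: 0.165 × 0.21 = 0.03465
  Regime R6: 0.105 × 0.012 = 0.00126
  Regime R4: 0.29 × 0.051 = 0.01479
Normalizing constant = 0.10996.
The ratio is 0.01479 / 0.0078 (the normalizer cancels) = 1.896.

1.896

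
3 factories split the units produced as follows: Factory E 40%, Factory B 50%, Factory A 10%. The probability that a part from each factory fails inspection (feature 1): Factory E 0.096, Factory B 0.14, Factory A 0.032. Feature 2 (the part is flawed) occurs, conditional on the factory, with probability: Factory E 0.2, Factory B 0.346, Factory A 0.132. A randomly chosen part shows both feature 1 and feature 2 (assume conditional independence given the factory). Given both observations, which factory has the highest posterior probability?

Unnormalized posteriors (prior × likelihood):
  Factory E: 0.4 × 0.096 × 0.2 = 0.00768
  Factory B: 0.5 × 0.14 × 0.346 = 0.02422
  Factory A: 0.1 × 0.032 × 0.132 = 0.0004224
Total = 0.0323224.
Largest term belongs to Factory B, so Factory B is most probable.

Factory B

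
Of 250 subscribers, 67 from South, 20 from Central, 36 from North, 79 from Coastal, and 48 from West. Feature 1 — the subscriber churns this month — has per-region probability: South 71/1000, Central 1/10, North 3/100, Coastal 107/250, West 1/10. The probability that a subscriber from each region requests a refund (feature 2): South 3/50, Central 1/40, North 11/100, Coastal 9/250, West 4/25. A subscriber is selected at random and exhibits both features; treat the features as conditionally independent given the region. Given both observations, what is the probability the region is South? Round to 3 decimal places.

Unnormalized posteriors (prior × likelihood):
  South: 0.268 × 0.071 × 0.06 = 0.00114168
  Central: 0.08 × 0.1 × 0.025 = 0.0002
  North: 0.144 × 0.03 × 0.11 = 0.0004752
  Coastal: 0.316 × 0.428 × 0.036 = 0.004868928
  West: 0.192 × 0.1 × 0.16 = 0.003072
Normalizing constant = 0.009757808.
P(South | evidence) = 0.00114168 / 0.009757808 ≈ 0.117.

0.117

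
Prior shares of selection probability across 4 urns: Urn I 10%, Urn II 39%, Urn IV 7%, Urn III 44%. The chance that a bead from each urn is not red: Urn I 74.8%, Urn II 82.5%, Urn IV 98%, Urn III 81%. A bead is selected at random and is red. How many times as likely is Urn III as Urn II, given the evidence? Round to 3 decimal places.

Taking complements, P(red | each) = Urn I 0.252, Urn II 0.175, Urn IV 0.02, Urn III 0.19.
Unnormalized posteriors (prior × likelihood):
  Urn I: 0.1 × 0.252 = 0.0252
  Urn II: 0.39 × 0.175 = 0.06825
  Urn IV: 0.07 × 0.02 = 0.0014
  Urn III: 0.44 × 0.19 = 0.0836
Total = 0.17845.
The ratio is 0.0836 / 0.06825 (the normalizer cancels) = 1.225.

1.225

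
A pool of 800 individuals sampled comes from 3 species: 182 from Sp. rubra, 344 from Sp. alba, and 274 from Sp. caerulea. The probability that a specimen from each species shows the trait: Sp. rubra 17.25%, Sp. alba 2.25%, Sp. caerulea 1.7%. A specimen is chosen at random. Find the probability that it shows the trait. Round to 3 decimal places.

0.055

Prior × likelihood for each hypothesis:
  Sp. rubra: 0.2275 × 0.1725 = 0.03924375
  Sp. alba: 0.43 × 0.0225 = 0.009675
  Sp. caerulea: 0.3425 × 0.017 = 0.0058225
P(trait) = 0.03924375 + 0.009675 + 0.0058225 = 0.05474125 → 0.055.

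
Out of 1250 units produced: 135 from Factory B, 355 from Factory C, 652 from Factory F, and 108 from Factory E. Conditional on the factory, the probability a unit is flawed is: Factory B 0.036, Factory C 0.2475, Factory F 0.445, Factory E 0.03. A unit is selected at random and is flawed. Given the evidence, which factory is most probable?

Compute prior × likelihood for every hypothesis:
  Factory B: 0.108 × 0.036 = 0.003888
  Factory C: 0.284 × 0.2475 = 0.07029
  Factory F: 0.5216 × 0.445 = 0.232112
  Factory E: 0.0864 × 0.03 = 0.002592
Total = 0.308882.
Largest term belongs to Factory F, so Factory F is most probable.

Factory F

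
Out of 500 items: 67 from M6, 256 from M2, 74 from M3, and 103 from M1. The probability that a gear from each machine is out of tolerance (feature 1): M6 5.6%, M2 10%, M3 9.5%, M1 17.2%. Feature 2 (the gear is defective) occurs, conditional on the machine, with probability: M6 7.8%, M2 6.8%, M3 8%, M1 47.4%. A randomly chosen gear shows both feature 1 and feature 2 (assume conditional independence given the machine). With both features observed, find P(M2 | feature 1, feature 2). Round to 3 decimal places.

0.158

Compute prior × likelihood for every hypothesis:
  M6: 0.134 × 0.056 × 0.078 = 0.000585312
  M2: 0.512 × 0.1 × 0.068 = 0.0034816
  M3: 0.148 × 0.095 × 0.08 = 0.0011248
  M1: 0.206 × 0.172 × 0.474 = 0.016794768
Sum = 0.02198648.
P(M2 | evidence) = 0.0034816 / 0.02198648 ≈ 0.158.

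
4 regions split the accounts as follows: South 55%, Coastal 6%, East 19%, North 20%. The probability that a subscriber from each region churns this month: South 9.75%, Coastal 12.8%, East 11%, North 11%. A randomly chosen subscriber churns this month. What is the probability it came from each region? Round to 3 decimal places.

Prior × likelihood for each hypothesis:
  South: 0.55 × 0.0975 = 0.053625
  Coastal: 0.06 × 0.128 = 0.00768
  East: 0.19 × 0.11 = 0.0209
  North: 0.2 × 0.11 = 0.022
Total = 0.104205.
P(South | churn) = 0.053625/0.104205 ≈ 0.515
P(Coastal | churn) = 0.00768/0.104205 ≈ 0.074
P(East | churn) = 0.0209/0.104205 ≈ 0.201
P(North | churn) = 0.022/0.104205 ≈ 0.211

South 0.515, Coastal 0.074, East 0.201, North 0.211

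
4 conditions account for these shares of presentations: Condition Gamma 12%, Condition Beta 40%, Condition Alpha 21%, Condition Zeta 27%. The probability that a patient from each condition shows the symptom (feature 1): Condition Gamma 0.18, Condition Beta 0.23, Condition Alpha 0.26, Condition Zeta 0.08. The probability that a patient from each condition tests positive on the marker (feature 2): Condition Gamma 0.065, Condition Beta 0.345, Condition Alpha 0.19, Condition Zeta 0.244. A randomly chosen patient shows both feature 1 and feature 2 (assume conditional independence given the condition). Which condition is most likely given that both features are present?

Condition Beta

Compute prior × likelihood for every hypothesis:
  Condition Gamma: 0.12 × 0.18 × 0.065 = 0.001404
  Condition Beta: 0.4 × 0.23 × 0.345 = 0.03174
  Condition Alpha: 0.21 × 0.26 × 0.19 = 0.010374
  Condition Zeta: 0.27 × 0.08 × 0.244 = 0.0052704
Total = 0.0487884.
Largest term belongs to Condition Beta, so Condition Beta is most probable.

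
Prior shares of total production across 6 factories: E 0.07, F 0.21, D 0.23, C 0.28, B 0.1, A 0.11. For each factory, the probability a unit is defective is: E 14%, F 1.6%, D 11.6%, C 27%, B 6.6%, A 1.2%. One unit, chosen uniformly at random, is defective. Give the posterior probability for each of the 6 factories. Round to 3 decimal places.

E 0.079, F 0.027, D 0.216, C 0.613, B 0.054, A 0.011

Unnormalized posteriors (prior × likelihood):
  E: 0.07 × 0.14 = 0.0098
  F: 0.21 × 0.016 = 0.00336
  D: 0.23 × 0.116 = 0.02668
  C: 0.28 × 0.27 = 0.0756
  B: 0.1 × 0.066 = 0.0066
  A: 0.11 × 0.012 = 0.00132
Sum = 0.12336.
P(E | defective) = 0.0098/0.12336 ≈ 0.079
P(F | defective) = 0.00336/0.12336 ≈ 0.027
P(D | defective) = 0.02668/0.12336 ≈ 0.216
P(C | defective) = 0.0756/0.12336 ≈ 0.613
P(B | defective) = 0.0066/0.12336 ≈ 0.054
P(A | defective) = 0.00132/0.12336 ≈ 0.011
(Check: 0.079+0.027+0.216+0.613+0.054+0.011 = 1.000.)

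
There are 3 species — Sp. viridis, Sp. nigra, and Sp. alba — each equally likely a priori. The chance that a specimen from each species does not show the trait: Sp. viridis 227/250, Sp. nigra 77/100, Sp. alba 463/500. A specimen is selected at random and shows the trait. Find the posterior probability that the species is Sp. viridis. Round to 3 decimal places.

0.232

Taking complements, P(trait | each) = Sp. viridis 0.092, Sp. nigra 0.23, Sp. alba 0.074.
Since the prior is uniform, the posterior is proportional to the likelihood:
  Sp. viridis: 0.092
  Sp. nigra: 0.23
  Sp. alba: 0.074
Sum = 0.396.
P(Sp. viridis | evidence) = 0.092 / 0.396 ≈ 0.232.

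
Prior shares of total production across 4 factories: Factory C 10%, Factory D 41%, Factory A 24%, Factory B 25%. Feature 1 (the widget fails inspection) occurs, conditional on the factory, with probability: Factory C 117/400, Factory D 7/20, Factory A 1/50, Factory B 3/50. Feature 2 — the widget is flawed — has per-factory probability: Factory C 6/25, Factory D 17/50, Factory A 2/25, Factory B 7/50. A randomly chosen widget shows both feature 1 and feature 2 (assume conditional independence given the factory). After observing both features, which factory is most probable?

Factory D

Prior × likelihood for each hypothesis:
  Factory C: 0.1 × 0.2925 × 0.24 = 0.00702
  Factory D: 0.41 × 0.35 × 0.34 = 0.04879
  Factory A: 0.24 × 0.02 × 0.08 = 0.000384
  Factory B: 0.25 × 0.06 × 0.14 = 0.0021
Normalizing constant = 0.058294.
Largest term belongs to Factory D, so Factory D is most probable.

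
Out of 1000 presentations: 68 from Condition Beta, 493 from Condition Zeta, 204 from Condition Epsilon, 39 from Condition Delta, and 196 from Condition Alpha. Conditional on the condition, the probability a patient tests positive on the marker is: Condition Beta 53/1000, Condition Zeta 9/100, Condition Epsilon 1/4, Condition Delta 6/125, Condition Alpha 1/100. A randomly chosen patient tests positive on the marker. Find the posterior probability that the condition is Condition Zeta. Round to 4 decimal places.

Unnormalized posteriors (prior × likelihood):
  Condition Beta: 0.068 × 0.053 = 0.003604
  Condition Zeta: 0.493 × 0.09 = 0.04437
  Condition Epsilon: 0.204 × 0.25 = 0.051
  Condition Delta: 0.039 × 0.048 = 0.001872
  Condition Alpha: 0.196 × 0.01 = 0.00196
Normalizing constant = 0.102806.
P(Condition Zeta | evidence) = 0.04437 / 0.102806 ≈ 0.4316.

0.4316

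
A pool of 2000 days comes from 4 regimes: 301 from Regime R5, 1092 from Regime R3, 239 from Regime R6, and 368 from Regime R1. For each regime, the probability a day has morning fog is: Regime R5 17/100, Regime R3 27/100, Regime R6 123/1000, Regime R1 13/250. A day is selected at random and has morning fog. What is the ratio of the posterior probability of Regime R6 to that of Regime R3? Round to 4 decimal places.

0.0997

Unnormalized posteriors (prior × likelihood):
  Regime R5: 0.1505 × 0.17 = 0.025585
  Regime R3: 0.546 × 0.27 = 0.14742
  Regime R6: 0.1195 × 0.123 = 0.0146985
  Regime R1: 0.184 × 0.052 = 0.009568
Normalizing constant = 0.1972715.
The ratio is 0.0146985 / 0.14742 (the normalizer cancels) = 0.0997.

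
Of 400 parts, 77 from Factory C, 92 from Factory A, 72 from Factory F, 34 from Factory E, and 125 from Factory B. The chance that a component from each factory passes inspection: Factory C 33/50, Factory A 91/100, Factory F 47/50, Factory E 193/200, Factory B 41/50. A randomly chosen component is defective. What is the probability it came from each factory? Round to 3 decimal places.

Factory C 0.419, Factory A 0.133, Factory F 0.069, Factory E 0.019, Factory B 0.360

Taking complements, P(defective | each) = Factory C 0.34, Factory A 0.09, Factory F 0.06, Factory E 0.035, Factory B 0.18.
Prior × likelihood for each hypothesis:
  Factory C: 0.1925 × 0.34 = 0.06545
  Factory A: 0.23 × 0.09 = 0.0207
  Factory F: 0.18 × 0.06 = 0.0108
  Factory E: 0.085 × 0.035 = 0.002975
  Factory B: 0.3125 × 0.18 = 0.05625
Total = 0.156175.
P(Factory C | defective) = 0.06545/0.156175 ≈ 0.419
P(Factory A | defective) = 0.0207/0.156175 ≈ 0.133
P(Factory F | defective) = 0.0108/0.156175 ≈ 0.069
P(Factory E | defective) = 0.002975/0.156175 ≈ 0.019
P(Factory B | defective) = 0.05625/0.156175 ≈ 0.360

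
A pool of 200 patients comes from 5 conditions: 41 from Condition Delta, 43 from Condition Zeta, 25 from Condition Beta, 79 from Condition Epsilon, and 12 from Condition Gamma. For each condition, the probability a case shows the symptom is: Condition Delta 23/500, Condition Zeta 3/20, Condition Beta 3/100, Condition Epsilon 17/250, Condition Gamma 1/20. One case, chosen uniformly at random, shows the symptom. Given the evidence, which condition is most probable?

Prior × likelihood for each hypothesis:
  Condition Delta: 0.205 × 0.046 = 0.00943
  Condition Zeta: 0.215 × 0.15 = 0.03225
  Condition Beta: 0.125 × 0.03 = 0.00375
  Condition Epsilon: 0.395 × 0.068 = 0.02686
  Condition Gamma: 0.06 × 0.05 = 0.003
Sum = 0.07529.
Largest term belongs to Condition Zeta, so Condition Zeta is most probable.

Condition Zeta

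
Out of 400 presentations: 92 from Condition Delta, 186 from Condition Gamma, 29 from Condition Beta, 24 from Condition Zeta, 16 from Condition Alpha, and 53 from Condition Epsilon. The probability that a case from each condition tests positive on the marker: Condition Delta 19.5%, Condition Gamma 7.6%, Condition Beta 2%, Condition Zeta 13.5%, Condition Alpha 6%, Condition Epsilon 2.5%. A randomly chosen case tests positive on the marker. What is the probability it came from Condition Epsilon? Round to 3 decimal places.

Compute prior × likelihood for every hypothesis:
  Condition Delta: 0.23 × 0.195 = 0.04485
  Condition Gamma: 0.465 × 0.076 = 0.03534
  Condition Beta: 0.0725 × 0.02 = 0.00145
  Condition Zeta: 0.06 × 0.135 = 0.0081
  Condition Alpha: 0.04 × 0.06 = 0.0024
  Condition Epsilon: 0.1325 × 0.025 = 0.0033125
Total = 0.0954525.
P(Condition Epsilon | evidence) = 0.0033125 / 0.0954525 ≈ 0.035.

0.035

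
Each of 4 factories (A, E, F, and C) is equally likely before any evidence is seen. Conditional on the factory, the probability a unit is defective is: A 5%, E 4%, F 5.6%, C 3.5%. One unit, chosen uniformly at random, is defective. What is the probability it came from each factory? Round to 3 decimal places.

With a uniform prior (1/4 each), posterior ∝ likelihood:
  A: 0.05
  E: 0.04
  F: 0.056
  C: 0.035
Normalizing constant = 0.181.
P(A | defective) = 0.05/0.181 ≈ 0.276
P(E | defective) = 0.04/0.181 ≈ 0.221
P(F | defective) = 0.056/0.181 ≈ 0.309
P(C | defective) = 0.035/0.181 ≈ 0.193
(Check: 0.276+0.221+0.309+0.193 = 0.999.)

A 0.276, E 0.221, F 0.309, C 0.193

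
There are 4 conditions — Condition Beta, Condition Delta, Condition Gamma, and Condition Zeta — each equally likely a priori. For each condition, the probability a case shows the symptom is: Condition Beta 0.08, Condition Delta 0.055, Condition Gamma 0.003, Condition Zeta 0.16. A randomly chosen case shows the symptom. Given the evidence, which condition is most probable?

With a uniform prior (1/4 each), posterior ∝ likelihood:
  Condition Beta: 0.08
  Condition Delta: 0.055
  Condition Gamma: 0.003
  Condition Zeta: 0.16
Total = 0.298.
Largest term belongs to Condition Zeta, so Condition Zeta is most probable.

Condition Zeta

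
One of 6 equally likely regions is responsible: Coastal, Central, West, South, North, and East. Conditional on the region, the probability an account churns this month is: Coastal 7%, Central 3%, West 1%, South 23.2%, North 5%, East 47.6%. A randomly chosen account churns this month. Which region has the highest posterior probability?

With a uniform prior (1/6 each), posterior ∝ likelihood:
  Coastal: 0.07
  Central: 0.03
  West: 0.01
  South: 0.232
  North: 0.05
  East: 0.476
Normalizing constant = 0.868.
Largest term belongs to East, so East is most probable.

East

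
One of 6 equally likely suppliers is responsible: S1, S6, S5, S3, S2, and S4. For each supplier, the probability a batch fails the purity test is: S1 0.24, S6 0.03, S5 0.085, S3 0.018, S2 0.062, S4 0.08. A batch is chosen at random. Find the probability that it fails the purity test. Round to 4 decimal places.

With a uniform prior (1/6 each), posterior ∝ likelihood:
  S1: 0.24
  S6: 0.03
  S5: 0.085
  S3: 0.018
  S2: 0.062
  S4: 0.08
P(off-spec) = (1/6) × (0.24 + 0.03 + 0.085 + 0.018 + 0.062 + 0.08) = 0.515/6 ≈ 0.0858.

0.0858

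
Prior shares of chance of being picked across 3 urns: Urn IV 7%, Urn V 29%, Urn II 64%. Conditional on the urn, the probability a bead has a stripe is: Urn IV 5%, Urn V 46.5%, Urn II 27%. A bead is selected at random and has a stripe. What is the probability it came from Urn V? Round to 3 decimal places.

Compute prior × likelihood for every hypothesis:
  Urn IV: 0.07 × 0.05 = 0.0035
  Urn V: 0.29 × 0.465 = 0.13485
  Urn II: 0.64 × 0.27 = 0.1728
Sum = 0.31115.
P(Urn V | evidence) = 0.13485 / 0.31115 ≈ 0.433.

0.433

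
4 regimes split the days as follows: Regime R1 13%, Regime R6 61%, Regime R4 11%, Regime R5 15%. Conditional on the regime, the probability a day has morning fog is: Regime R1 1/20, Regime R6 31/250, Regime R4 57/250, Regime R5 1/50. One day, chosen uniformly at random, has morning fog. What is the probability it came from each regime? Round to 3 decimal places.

Unnormalized posteriors (prior × likelihood):
  Regime R1: 0.13 × 0.05 = 0.0065
  Regime R6: 0.61 × 0.124 = 0.07564
  Regime R4: 0.11 × 0.228 = 0.02508
  Regime R5: 0.15 × 0.02 = 0.003
Sum = 0.11022.
P(Regime R1 | fog) = 0.0065/0.11022 ≈ 0.059
P(Regime R6 | fog) = 0.07564/0.11022 ≈ 0.686
P(Regime R4 | fog) = 0.02508/0.11022 ≈ 0.228
P(Regime R5 | fog) = 0.003/0.11022 ≈ 0.027
(Check: 0.059+0.686+0.228+0.027 = 1.000.)

Regime R1 0.059, Regime R6 0.686, Regime R4 0.228, Regime R5 0.027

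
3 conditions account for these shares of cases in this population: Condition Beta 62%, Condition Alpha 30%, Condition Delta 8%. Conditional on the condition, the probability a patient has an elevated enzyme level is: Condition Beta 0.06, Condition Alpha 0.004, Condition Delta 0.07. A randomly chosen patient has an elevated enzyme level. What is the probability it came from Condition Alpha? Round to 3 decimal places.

Prior × likelihood for each hypothesis:
  Condition Beta: 0.62 × 0.06 = 0.0372
  Condition Alpha: 0.3 × 0.004 = 0.0012
  Condition Delta: 0.08 × 0.07 = 0.0056
Total = 0.044.
P(Condition Alpha | evidence) = 0.0012 / 0.044 ≈ 0.027.

0.027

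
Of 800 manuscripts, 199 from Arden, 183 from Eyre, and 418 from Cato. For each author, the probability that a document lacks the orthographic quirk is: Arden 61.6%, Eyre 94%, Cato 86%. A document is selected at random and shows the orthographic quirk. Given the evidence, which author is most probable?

Taking complements, P(quirk | each) = Arden 0.384, Eyre 0.06, Cato 0.14.
Unnormalized posteriors (prior × likelihood):
  Arden: 0.24875 × 0.384 = 0.09552
  Eyre: 0.22875 × 0.06 = 0.013725
  Cato: 0.5225 × 0.14 = 0.07315
Normalizing constant = 0.182395.
Largest term belongs to Arden, so Arden is most probable.

Arden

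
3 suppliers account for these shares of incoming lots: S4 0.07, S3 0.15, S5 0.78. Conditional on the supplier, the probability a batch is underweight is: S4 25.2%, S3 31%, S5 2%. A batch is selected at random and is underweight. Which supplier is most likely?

S3

Prior × likelihood for each hypothesis:
  S4: 0.07 × 0.252 = 0.01764
  S3: 0.15 × 0.31 = 0.0465
  S5: 0.78 × 0.02 = 0.0156
Normalizing constant = 0.07974.
Largest term belongs to S3, so S3 is most probable.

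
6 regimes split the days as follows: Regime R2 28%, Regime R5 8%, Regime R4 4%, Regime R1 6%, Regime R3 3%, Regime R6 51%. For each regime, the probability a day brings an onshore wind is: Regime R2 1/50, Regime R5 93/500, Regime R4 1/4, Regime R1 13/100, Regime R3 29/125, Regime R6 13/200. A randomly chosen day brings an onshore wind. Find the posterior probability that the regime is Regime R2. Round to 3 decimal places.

0.071

Prior × likelihood for each hypothesis:
  Regime R2: 0.28 × 0.02 = 0.0056
  Regime R5: 0.08 × 0.186 = 0.01488
  Regime R4: 0.04 × 0.25 = 0.01
  Regime R1: 0.06 × 0.13 = 0.0078
  Regime R3: 0.03 × 0.232 = 0.00696
  Regime R6: 0.51 × 0.065 = 0.03315
Sum = 0.07839.
P(Regime R2 | evidence) = 0.0056 / 0.07839 ≈ 0.071.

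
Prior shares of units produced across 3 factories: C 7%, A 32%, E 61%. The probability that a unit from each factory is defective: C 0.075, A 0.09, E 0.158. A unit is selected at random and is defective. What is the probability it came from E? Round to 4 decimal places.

Unnormalized posteriors (prior × likelihood):
  C: 0.07 × 0.075 = 0.00525
  A: 0.32 × 0.09 = 0.0288
  E: 0.61 × 0.158 = 0.09638
Total = 0.13043.
P(E | evidence) = 0.09638 / 0.13043 ≈ 0.7389.

0.7389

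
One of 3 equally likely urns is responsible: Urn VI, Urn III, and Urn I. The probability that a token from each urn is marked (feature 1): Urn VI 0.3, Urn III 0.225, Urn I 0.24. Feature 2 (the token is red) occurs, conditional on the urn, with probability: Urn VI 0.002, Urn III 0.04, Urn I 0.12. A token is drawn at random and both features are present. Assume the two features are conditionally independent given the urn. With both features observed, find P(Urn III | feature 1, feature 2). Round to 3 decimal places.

Since the prior is uniform, the posterior is proportional to the likelihood:
  Urn VI: 0.3 × 0.002 = 0.0006
  Urn III: 0.225 × 0.04 = 0.009
  Urn I: 0.24 × 0.12 = 0.0288
Normalizing constant = 0.0384.
P(Urn III | evidence) = 0.009 / 0.0384 ≈ 0.234.

0.234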